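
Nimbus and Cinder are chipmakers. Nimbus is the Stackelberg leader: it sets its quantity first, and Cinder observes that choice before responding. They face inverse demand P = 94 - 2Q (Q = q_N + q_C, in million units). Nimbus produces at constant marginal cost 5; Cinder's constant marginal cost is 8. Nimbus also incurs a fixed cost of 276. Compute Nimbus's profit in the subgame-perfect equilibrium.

The follower Cinder best-responds to any q_N: π_C = (94 - 2Q)q_C - 8q_C.
∂π_C/∂q_C = 86 - 2q_N - 4q_C = 0 gives the reaction function q_C = (86 - 2q_N)/4.
Nimbus substitutes q_C(q_N) into its own profit: π_N = q_N(94 - 2q_N - (86 - 2q_N)/2) - 5q_N = (51 - q_N)q_N - 5q_N.
The leader's first-order condition 46 - 2q_N = 0 yields q_N = 23.
Then q_C = (86 - 2·23)/4 = 10.
Price P = 94 - 2·33 = 28.
Nimbus's profit: (28 - 5)·23 - 276 = 253.

253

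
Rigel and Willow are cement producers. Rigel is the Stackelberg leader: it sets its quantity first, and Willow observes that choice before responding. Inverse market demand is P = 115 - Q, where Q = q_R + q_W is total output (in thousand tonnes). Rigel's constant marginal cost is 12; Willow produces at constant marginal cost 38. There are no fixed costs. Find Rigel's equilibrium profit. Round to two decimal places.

Solve by backward induction. Given q_R, the follower Willow maximises π_W = (115 - q_R - q_W)q_W - 38q_W.
Follower FOC: 77 - q_R - 2q_W = 0, so q_W(q_R) = (77 - q_R)/2.
Rigel substitutes q_W(q_R) into its own profit: π_R = q_R(115 - q_R - (77 - q_R)/2) - 12q_R = (153/2 - (1/2)q_R)q_R - 12q_R.
Maximising: ∂π_R/∂q_R = 129/2 - q_R = 0, giving q_R = 129/2.
Then q_W = (77 - 129/2)/2 = 25/4.
Price P = 115 - 283/4 = 177/4.
Rigel's profit: (177/4 - 12)·(129/2) = 2080.1250.

2080.13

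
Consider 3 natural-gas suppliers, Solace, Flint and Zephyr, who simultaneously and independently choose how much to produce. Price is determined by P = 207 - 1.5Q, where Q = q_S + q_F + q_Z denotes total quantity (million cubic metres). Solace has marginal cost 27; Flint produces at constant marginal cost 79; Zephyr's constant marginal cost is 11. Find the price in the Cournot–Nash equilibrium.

81

Solace's profit: π_S = (207 - 1.5Q)q_S - (27q_S). Setting ∂π_S/∂q_S = 0: 180 - 3q_S - (3/2)(q_F + q_Z) = 0.
Flint's profit: π_F = (207 - 1.5Q)q_F - (79q_F). Setting ∂π_F/∂q_F = 0: 128 - 3q_F - (3/2)(q_S + q_Z) = 0.
Zephyr's first-order condition: 196 - 3q_Z - (3/2)(q_S + q_F) = 0.
Summing all 3 equations gives 504 − 6Q = 0, hence Q = 84.
Back-substituting: q_S = (180 − 126)/(3/2) = 36, q_F = (128 − 126)/(3/2) = 4/3, q_Z = (196 − 126)/(3/2) = 140/3.
Total output Q = 84, so price P = 207 - (3/2)·84 = 81.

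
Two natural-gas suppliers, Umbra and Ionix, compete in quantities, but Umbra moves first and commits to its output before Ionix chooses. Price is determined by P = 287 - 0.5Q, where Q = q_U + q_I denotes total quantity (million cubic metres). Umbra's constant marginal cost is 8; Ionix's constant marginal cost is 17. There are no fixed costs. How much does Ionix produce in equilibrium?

126

Solve by backward induction. Given q_U, the follower Ionix maximises π_I = (287 - (1/2)q_U - (1/2)q_I)q_I - 17q_I.
Setting the follower's marginal profit to zero, 270 - (1/2)q_U - q_I = 0, i.e. q_I = (270 - (1/2)q_U).
Umbra substitutes q_I(q_U) into its own profit: π_U = q_U(287 - (1/2)q_U - (270 - (1/2)q_U)/2) - 8q_U = (152 - (1/4)q_U)q_U - 8q_U.
The leader's first-order condition 144 - (1/2)q_U = 0 yields q_U = 288.
Then q_I = (270 - (1/2)·288) = 126.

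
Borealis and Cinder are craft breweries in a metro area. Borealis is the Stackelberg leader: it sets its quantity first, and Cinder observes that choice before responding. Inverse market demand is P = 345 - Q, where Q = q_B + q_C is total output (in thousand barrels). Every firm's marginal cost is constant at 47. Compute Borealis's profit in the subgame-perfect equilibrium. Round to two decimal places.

11100.50

Solve by backward induction. Given q_B, the follower Cinder maximises π_C = (345 - q_B - q_C)q_C - 47q_C.
Follower FOC: 298 - q_B - 2q_C = 0, so q_C(q_B) = (298 - q_B)/2.
The leader anticipates this reaction. Substituting into P = 345 - Q gives P = 196 - (1/2)q_B, so π_B = (196 - (1/2)q_B)q_B - 47q_B.
Leader FOC: 149 - q_B = 0, so q_B = 149.
Then q_C = (298 - 149)/2 = 149/2.
Price P = 345 - 447/2 = 243/2.
Borealis's profit: (243/2 - 47)·149 = 11100.5000.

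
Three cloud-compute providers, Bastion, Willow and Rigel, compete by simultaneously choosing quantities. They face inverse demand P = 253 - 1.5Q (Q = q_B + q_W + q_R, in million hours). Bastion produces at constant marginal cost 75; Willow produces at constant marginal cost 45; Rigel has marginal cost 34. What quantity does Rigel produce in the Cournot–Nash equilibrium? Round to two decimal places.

Bastion's profit: π_B = (253 - 1.5Q)q_B - (75q_B). Setting ∂π_B/∂q_B = 0: 178 - 3q_B - (3/2)(q_W + q_R) = 0.
Willow's first-order condition: 208 - 3q_W - (3/2)(q_B + q_R) = 0.
Rigel's profit: π_R = (253 - 1.5Q)q_R - (34q_R). Setting ∂π_R/∂q_R = 0: 219 - 3q_R - (3/2)(q_B + q_W) = 0.
Summing all 3 equations gives 605 − 6Q = 0, hence Q = 605/6.
Back-substituting: q_B = (178 − 605/4)/(3/2) = 107/6, q_W = (208 − 605/4)/(3/2) = 227/6, q_R = (219 − 605/4)/(3/2) = 271/6.

45.17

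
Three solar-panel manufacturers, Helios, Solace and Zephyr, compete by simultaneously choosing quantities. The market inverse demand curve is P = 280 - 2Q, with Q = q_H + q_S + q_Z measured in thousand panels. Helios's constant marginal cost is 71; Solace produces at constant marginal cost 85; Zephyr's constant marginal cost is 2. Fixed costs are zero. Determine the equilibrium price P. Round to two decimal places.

Helios's profit: π_H = (280 - 2Q)q_H - (71q_H). Setting ∂π_H/∂q_H = 0: 209 - 4q_H - 2(q_S + q_Z) = 0.
Solace's profit: π_S = (280 - 2Q)q_S - (85q_S). Setting ∂π_S/∂q_S = 0: 195 - 4q_S - 2(q_H + q_Z) = 0.
Zephyr's first-order condition: 278 - 4q_Z - 2(q_H + q_S) = 0.
Adding the 3 first-order conditions: 682 − 8Q = 0, so Q = 341/4.
Back-substituting: q_H = (209 − 341/2)/2 = 77/4, q_S = (195 − 341/2)/2 = 49/4, q_Z = (278 − 341/2)/2 = 215/4.
Total output Q = 341/4, so price P = 280 - 2·(341/4) = 219/2.

109.50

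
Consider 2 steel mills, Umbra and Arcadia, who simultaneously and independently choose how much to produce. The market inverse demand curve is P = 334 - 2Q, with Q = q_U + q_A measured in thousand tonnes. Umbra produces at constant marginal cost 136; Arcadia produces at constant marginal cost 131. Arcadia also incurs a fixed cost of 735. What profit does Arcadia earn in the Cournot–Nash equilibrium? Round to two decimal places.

Umbra's profit: π_U = (334 - 2Q)q_U - (136q_U). Setting ∂π_U/∂q_U = 0: 198 - 4q_U - 2(q_A) = 0.
Arcadia's first-order condition: 203 - 4q_A - 2(q_U) = 0.
Best responses: q_U = (198 - 2q_A)/4, q_A = (203 - 2q_U)/4.
Substituting one into the other gives q_U = 193/6 and q_A = 104/3.
Price P = 334 - 2·(401/6) = 601/3.
Arcadia's profit: (601/3 - 131)·(104/3) - 735 = 1668.5556.

1668.56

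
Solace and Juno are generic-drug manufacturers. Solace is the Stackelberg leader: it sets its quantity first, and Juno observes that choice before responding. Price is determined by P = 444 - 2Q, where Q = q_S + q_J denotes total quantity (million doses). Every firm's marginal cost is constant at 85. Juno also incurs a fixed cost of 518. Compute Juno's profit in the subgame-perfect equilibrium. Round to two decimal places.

3509.53

The follower Juno best-responds to any q_S: π_J = (444 - 2Q)q_J - 85q_J.
Setting the follower's marginal profit to zero, 359 - 2q_S - 4q_J = 0, i.e. q_J = (359 - 2q_S)/4.
The leader anticipates this reaction. Substituting into P = 444 - 2Q gives P = 529/2 - q_S, so π_S = (529/2 - q_S)q_S - 85q_S.
The leader's first-order condition 359/2 - 2q_S = 0 yields q_S = 359/4.
Then q_J = (359 - 2·(359/4))/4 = 359/8.
Price P = 444 - 2·(1077/8) = 699/4.
Juno's profit: (699/4 - 85)·(359/8) - 518 = 3509.5313.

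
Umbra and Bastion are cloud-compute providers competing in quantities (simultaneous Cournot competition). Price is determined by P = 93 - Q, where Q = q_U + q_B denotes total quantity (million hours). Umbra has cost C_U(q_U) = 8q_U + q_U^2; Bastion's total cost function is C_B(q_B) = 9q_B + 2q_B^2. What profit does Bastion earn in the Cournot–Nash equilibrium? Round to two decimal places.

357.28

Umbra's profit: π_U = (93 - Q)q_U - (8q_U + q_U²). Setting ∂π_U/∂q_U = 0: 85 - 4q_U - (q_B) = 0.
Bastion's first-order condition: 84 - 6q_B - (q_U) = 0.
So q_U = (85 - q_B)/4 and q_B = (84 - q_U)/6.
Substituting one into the other gives q_U = 426/23 and q_B = 251/23.
Price P = 93 - 677/23 = 1462/23.
Bastion's profit: (1462/23)·(251/23) - 9·(251/23) - 2(251/23)² = 357.2836.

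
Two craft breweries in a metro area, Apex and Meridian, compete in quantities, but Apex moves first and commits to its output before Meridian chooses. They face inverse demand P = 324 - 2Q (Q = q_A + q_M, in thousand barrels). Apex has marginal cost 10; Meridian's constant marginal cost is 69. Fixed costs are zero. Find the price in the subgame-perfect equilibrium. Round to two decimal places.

Solve by backward induction. Given q_A, the follower Meridian maximises π_M = (324 - 2q_A - 2q_M)q_M - 69q_M.
Setting the follower's marginal profit to zero, 255 - 2q_A - 4q_M = 0, i.e. q_M = (255 - 2q_A)/4.
Apex substitutes q_M(q_A) into its own profit: π_A = q_A(324 - 2q_A - (255 - 2q_A)/2) - 10q_A = (393/2 - q_A)q_A - 10q_A.
Leader FOC: 373/2 - 2q_A = 0, so q_A = 373/4.
Then q_M = (255 - 2·(373/4))/4 = 137/8.
Total output Q = 883/8, so price P = 324 - 2·(883/8) = 413/4.

103.25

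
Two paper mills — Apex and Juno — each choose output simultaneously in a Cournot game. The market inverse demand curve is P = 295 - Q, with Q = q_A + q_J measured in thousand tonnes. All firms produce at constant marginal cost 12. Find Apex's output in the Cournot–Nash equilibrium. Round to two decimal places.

94.33

A representative firm's profit is π_i = q_i(295 - Q) - 12q_i.
First-order condition (treating rivals' output as given): 283 - 2q_i - q_j = 0.
With identical firms every q_j equals q_i, so q_j = q_i and 283 = 3q_i, giving q_i = 283/3.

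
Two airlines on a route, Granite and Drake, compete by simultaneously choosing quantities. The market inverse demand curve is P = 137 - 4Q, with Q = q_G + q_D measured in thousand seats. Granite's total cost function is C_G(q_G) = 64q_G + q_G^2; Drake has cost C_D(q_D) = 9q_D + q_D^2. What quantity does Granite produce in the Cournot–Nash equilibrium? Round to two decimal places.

2.60

Granite's profit: π_G = (137 - 4Q)q_G - (64q_G + q_G²). Setting ∂π_G/∂q_G = 0: 73 - 10q_G - 4(q_D) = 0.
Drake's profit: π_D = (137 - 4Q)q_D - (9q_D + q_D²). Setting ∂π_D/∂q_D = 0: 128 - 10q_D - 4(q_G) = 0.
Rearranging gives the reaction functions q_G = (73 - 4q_D)/10 and q_D = (128 - 4q_G)/10.
Substituting one into the other gives q_G = 109/42 and q_D = 247/21.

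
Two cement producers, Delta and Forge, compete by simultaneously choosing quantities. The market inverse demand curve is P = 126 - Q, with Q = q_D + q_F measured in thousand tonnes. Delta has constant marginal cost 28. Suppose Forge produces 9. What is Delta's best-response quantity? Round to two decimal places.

44.50

With the rival's output fixed at 9, Delta's profit is π_D = (126 - 9 - q_D)q_D - (28q_D) = (117 - q_D)q_D - (28q_D).
∂π_D/∂q_D = 89 - 2q_D = 0, so q_D = 89/2.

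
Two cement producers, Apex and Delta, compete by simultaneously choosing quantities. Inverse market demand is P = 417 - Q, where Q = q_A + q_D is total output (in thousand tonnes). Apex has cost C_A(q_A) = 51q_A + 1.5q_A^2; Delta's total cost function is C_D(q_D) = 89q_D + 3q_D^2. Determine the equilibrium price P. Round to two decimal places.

317.67

Apex's profit: π_A = (417 - Q)q_A - (51q_A + (3/2)q_A²). Setting ∂π_A/∂q_A = 0: 366 - 5q_A - (q_D) = 0.
Delta's profit: π_D = (417 - Q)q_D - (89q_D + 3q_D²). Setting ∂π_D/∂q_D = 0: 328 - 8q_D - (q_A) = 0.
Rearranging gives the reaction functions q_A = (366 - q_D)/5 and q_D = (328 - q_A)/8.
Substituting one into the other gives q_A = 200/3 and q_D = 98/3.
Total output Q = 298/3, so price P = 417 - 298/3 = 953/3.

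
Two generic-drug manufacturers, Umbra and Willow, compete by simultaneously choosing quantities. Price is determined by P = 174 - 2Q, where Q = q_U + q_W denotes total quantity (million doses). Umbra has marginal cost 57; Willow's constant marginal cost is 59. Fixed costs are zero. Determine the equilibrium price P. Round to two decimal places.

96.67

Umbra's profit: π_U = (174 - 2Q)q_U - (57q_U). Setting ∂π_U/∂q_U = 0: 117 - 4q_U - 2(q_W) = 0.
Willow's first-order condition: 115 - 4q_W - 2(q_U) = 0.
Rearranging gives the reaction functions q_U = (117 - 2q_W)/4 and q_W = (115 - 2q_U)/4.
Solving the pair: q_U = 119/6, q_W = 113/6.
Total output Q = 116/3, so price P = 174 - 2·(116/3) = 290/3.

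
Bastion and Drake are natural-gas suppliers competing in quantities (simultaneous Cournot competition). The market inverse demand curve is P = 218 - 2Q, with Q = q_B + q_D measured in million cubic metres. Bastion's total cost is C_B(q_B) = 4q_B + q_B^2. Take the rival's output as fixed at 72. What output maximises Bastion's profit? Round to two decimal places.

11.67

With the rival's output fixed at 72, Bastion's profit is π_B = (218 - 2·72 - 2q_B)q_B - (4q_B + q_B²) = (74 - 2q_B)q_B - (4q_B + q_B²).
∂π_B/∂q_B = 70 - 6q_B = 0, so q_B = 35/3.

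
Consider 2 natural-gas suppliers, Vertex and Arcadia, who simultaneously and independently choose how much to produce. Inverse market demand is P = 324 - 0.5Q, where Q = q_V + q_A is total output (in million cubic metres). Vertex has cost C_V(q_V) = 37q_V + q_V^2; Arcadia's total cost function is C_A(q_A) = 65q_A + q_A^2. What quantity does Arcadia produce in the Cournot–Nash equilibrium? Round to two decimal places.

Vertex's profit: π_V = (324 - 0.5Q)q_V - (37q_V + q_V²). Setting ∂π_V/∂q_V = 0: 287 - 3q_V - (1/2)(q_A) = 0.
Arcadia's first-order condition: 259 - 3q_A - (1/2)(q_V) = 0.
Rearranging gives the reaction functions q_V = (287 - (1/2)q_A)/3 and q_A = (259 - (1/2)q_V)/3.
Solving the pair: q_V = 418/5, q_A = 362/5.

72.40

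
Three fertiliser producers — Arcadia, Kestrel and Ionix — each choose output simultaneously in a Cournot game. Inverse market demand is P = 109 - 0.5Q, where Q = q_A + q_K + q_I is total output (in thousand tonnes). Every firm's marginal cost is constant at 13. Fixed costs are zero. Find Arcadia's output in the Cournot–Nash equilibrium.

48

Each firm earns π_i = (109 - 0.5Q)q_i - 13q_i.
Setting ∂π_i/∂q_i = 0 with rivals' quantities fixed: 96 - q_i - (1/2)·Σ_{j≠i} q_j = 0.
With identical firms every q_j equals q_i, so Σ_{j≠i} q_j = 2q_i and 96 = 2q_i, giving q_i = 48.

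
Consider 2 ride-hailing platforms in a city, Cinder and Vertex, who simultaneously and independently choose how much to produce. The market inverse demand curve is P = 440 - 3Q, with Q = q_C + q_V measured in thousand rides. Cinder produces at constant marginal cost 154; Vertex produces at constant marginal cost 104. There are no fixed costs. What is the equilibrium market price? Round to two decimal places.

Cinder's profit: π_C = (440 - 3Q)q_C - (154q_C). Setting ∂π_C/∂q_C = 0: 286 - 6q_C - 3(q_V) = 0.
Vertex's first-order condition: 336 - 6q_V - 3(q_C) = 0.
So q_C = (286 - 3q_V)/6 and q_V = (336 - 3q_C)/6.
Solving the pair: q_C = 236/9, q_V = 386/9.
Total output Q = 622/9, so price P = 440 - 3·(622/9) = 698/3.

232.67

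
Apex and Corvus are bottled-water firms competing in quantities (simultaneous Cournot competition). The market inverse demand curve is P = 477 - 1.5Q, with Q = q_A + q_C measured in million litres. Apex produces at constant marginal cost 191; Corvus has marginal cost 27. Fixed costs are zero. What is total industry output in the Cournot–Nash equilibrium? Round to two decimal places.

163.56

Apex's profit: π_A = (477 - 1.5Q)q_A - (191q_A). Setting ∂π_A/∂q_A = 0: 286 - 3q_A - (3/2)(q_C) = 0.
Corvus's profit: π_C = (477 - 1.5Q)q_C - (27q_C). Setting ∂π_C/∂q_C = 0: 450 - 3q_C - (3/2)(q_A) = 0.
Rearranging gives the reaction functions q_A = (286 - (3/2)q_C)/3 and q_C = (450 - (3/2)q_A)/3.
Solving the pair: q_A = 244/9, q_C = 1228/9.
Total output Q = 244/9 + 1228/9 = 1472/9.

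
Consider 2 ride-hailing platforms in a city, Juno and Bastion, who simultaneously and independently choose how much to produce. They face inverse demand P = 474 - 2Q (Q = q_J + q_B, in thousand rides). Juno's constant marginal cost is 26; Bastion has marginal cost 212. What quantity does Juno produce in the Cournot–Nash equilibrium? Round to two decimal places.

Juno's profit: π_J = (474 - 2Q)q_J - (26q_J). Setting ∂π_J/∂q_J = 0: 448 - 4q_J - 2(q_B) = 0.
Bastion's first-order condition: 262 - 4q_B - 2(q_J) = 0.
Rearranging gives the reaction functions q_J = (448 - 2q_B)/4 and q_B = (262 - 2q_J)/4.
Substituting one into the other gives q_J = 317/3 and q_B = 38/3.

105.67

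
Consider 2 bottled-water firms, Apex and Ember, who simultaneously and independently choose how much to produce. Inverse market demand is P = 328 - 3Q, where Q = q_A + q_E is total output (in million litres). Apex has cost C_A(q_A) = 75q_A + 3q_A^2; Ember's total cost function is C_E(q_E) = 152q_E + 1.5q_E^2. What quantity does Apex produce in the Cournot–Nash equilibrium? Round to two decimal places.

Apex's profit: π_A = (328 - 3Q)q_A - (75q_A + 3q_A²). Setting ∂π_A/∂q_A = 0: 253 - 12q_A - 3(q_E) = 0.
Ember's profit: π_E = (328 - 3Q)q_E - (152q_E + (3/2)q_E²). Setting ∂π_E/∂q_E = 0: 176 - 9q_E - 3(q_A) = 0.
So q_A = (253 - 3q_E)/12 and q_E = (176 - 3q_A)/9.
Substituting one into the other gives q_A = 53/3 and q_E = 41/3.

17.67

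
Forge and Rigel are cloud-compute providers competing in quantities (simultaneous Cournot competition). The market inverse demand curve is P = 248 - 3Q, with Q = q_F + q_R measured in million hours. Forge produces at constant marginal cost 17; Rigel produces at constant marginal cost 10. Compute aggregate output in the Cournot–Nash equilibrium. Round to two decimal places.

Forge's profit: π_F = (248 - 3Q)q_F - (17q_F). Setting ∂π_F/∂q_F = 0: 231 - 6q_F - 3(q_R) = 0.
Rigel's profit: π_R = (248 - 3Q)q_R - (10q_R). Setting ∂π_R/∂q_R = 0: 238 - 6q_R - 3(q_F) = 0.
Best responses: q_F = (231 - 3q_R)/6, q_R = (238 - 3q_F)/6.
Solving the pair: q_F = 224/9, q_R = 245/9.
Total output Q = 224/9 + 245/9 = 469/9.

52.11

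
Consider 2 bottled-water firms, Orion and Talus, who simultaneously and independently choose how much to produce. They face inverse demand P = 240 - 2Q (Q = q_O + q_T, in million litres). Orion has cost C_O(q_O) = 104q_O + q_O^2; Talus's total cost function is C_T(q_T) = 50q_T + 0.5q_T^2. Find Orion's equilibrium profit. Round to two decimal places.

399.41

Orion's profit: π_O = (240 - 2Q)q_O - (104q_O + q_O²). Setting ∂π_O/∂q_O = 0: 136 - 6q_O - 2(q_T) = 0.
Talus's profit: π_T = (240 - 2Q)q_T - (50q_T + (1/2)q_T²). Setting ∂π_T/∂q_T = 0: 190 - 5q_T - 2(q_O) = 0.
Best responses: q_O = (136 - 2q_T)/6, q_T = (190 - 2q_O)/5.
Substituting one into the other gives q_O = 150/13 and q_T = 434/13.
Price P = 240 - 2·(584/13) = 1952/13.
Orion's profit: (1952/13)·(150/13) - 104·(150/13) - (150/13)² = 399.4083.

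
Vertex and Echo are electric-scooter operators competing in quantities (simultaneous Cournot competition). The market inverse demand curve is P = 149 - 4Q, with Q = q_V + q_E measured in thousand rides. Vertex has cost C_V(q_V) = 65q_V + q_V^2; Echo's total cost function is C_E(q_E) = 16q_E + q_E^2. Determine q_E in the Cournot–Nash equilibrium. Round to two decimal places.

11.83

Vertex's profit: π_V = (149 - 4Q)q_V - (65q_V + q_V²). Setting ∂π_V/∂q_V = 0: 84 - 10q_V - 4(q_E) = 0.
Echo's profit: π_E = (149 - 4Q)q_E - (16q_E + q_E²). Setting ∂π_E/∂q_E = 0: 133 - 10q_E - 4(q_V) = 0.
So q_V = (84 - 4q_E)/10 and q_E = (133 - 4q_V)/10.
Substituting one into the other gives q_V = 11/3 and q_E = 71/6.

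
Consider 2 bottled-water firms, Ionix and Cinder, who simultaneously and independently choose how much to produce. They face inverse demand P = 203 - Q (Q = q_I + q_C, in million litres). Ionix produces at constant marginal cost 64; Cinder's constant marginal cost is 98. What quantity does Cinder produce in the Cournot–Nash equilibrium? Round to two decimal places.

Ionix's profit: π_I = (203 - Q)q_I - (64q_I). Setting ∂π_I/∂q_I = 0: 139 - 2q_I - (q_C) = 0.
Cinder's first-order condition: 105 - 2q_C - (q_I) = 0.
Best responses: q_I = (139 - q_C)/2, q_C = (105 - q_I)/2.
Substituting one into the other gives q_I = 173/3 and q_C = 71/3.

23.67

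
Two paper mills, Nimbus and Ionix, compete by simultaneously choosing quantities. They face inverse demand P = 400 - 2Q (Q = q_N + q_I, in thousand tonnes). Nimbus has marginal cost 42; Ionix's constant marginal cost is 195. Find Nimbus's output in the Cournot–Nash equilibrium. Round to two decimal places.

85.17

Nimbus's profit: π_N = (400 - 2Q)q_N - (42q_N). Setting ∂π_N/∂q_N = 0: 358 - 4q_N - 2(q_I) = 0.
Ionix's profit: π_I = (400 - 2Q)q_I - (195q_I). Setting ∂π_I/∂q_I = 0: 205 - 4q_I - 2(q_N) = 0.
So q_N = (358 - 2q_I)/4 and q_I = (205 - 2q_N)/4.
Solving the pair: q_N = 511/6, q_I = 26/3.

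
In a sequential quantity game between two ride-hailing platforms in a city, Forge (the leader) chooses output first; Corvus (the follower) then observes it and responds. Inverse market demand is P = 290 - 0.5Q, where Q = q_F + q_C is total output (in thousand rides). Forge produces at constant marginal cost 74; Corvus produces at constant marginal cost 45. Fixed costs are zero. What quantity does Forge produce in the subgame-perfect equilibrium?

The follower Corvus best-responds to any q_F: π_C = (290 - 0.5Q)q_C - 45q_C.
Follower FOC: 245 - (1/2)q_F - q_C = 0, so q_C(q_F) = (245 - (1/2)q_F).
The leader anticipates this reaction. Substituting into P = 290 - 0.5Q gives P = 335/2 - (1/4)q_F, so π_F = (335/2 - (1/4)q_F)q_F - 74q_F.
Maximising: ∂π_F/∂q_F = 187/2 - (1/2)q_F = 0, giving q_F = 187.
Then q_C = (245 - (1/2)·187) = 303/2.

187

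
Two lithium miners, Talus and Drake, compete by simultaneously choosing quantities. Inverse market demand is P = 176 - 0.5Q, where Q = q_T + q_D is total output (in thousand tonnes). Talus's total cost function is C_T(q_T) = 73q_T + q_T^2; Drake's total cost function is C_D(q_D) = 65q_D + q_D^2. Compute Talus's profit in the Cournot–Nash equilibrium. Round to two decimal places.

Talus's profit: π_T = (176 - 0.5Q)q_T - (73q_T + q_T²). Setting ∂π_T/∂q_T = 0: 103 - 3q_T - (1/2)(q_D) = 0.
Drake's first-order condition: 111 - 3q_D - (1/2)(q_T) = 0.
Best responses: q_T = (103 - (1/2)q_D)/3, q_D = (111 - (1/2)q_T)/3.
Substituting one into the other gives q_T = 1014/35 and q_D = 1126/35.
Price P = 176 - (1/2)·(428/7) = 1018/7.
Talus's profit: (1018/7)·(1014/35) - 73·(1014/35) - (1014/35)² = 1259.0155.

1259.02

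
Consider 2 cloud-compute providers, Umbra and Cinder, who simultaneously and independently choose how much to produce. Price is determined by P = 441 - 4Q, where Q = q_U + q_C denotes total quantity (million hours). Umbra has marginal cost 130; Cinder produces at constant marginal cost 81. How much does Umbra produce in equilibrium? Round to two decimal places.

Umbra's profit: π_U = (441 - 4Q)q_U - (130q_U). Setting ∂π_U/∂q_U = 0: 311 - 8q_U - 4(q_C) = 0.
Cinder's first-order condition: 360 - 8q_C - 4(q_U) = 0.
So q_U = (311 - 4q_C)/8 and q_C = (360 - 4q_U)/8.
Substituting one into the other gives q_U = 131/6 and q_C = 409/12.

21.83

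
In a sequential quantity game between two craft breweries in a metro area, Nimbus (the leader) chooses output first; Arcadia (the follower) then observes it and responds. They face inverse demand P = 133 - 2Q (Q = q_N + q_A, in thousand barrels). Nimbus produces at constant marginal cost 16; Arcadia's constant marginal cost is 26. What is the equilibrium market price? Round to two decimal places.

47.75

The follower Arcadia best-responds to any q_N: π_A = (133 - 2Q)q_A - 26q_A.
Follower FOC: 107 - 2q_N - 4q_A = 0, so q_A(q_N) = (107 - 2q_N)/4.
The leader anticipates this reaction. Substituting into P = 133 - 2Q gives P = 159/2 - q_N, so π_N = (159/2 - q_N)q_N - 16q_N.
Maximising: ∂π_N/∂q_N = 127/2 - 2q_N = 0, giving q_N = 127/4.
Then q_A = (107 - 2·(127/4))/4 = 87/8.
Total output Q = 341/8, so price P = 133 - 2·(341/8) = 191/4.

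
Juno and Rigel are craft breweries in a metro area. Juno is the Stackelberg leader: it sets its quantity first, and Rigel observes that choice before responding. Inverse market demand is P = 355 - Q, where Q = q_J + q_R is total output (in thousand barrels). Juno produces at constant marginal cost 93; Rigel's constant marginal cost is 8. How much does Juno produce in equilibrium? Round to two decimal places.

Solve by backward induction. Given q_J, the follower Rigel maximises π_R = (355 - q_J - q_R)q_R - 8q_R.
Follower FOC: 347 - q_J - 2q_R = 0, so q_R(q_J) = (347 - q_J)/2.
The leader anticipates this reaction. Substituting into P = 355 - Q gives P = 363/2 - (1/2)q_J, so π_J = (363/2 - (1/2)q_J)q_J - 93q_J.
The leader's first-order condition 177/2 - q_J = 0 yields q_J = 177/2.
Then q_R = (347 - 177/2)/2 = 517/4.

88.50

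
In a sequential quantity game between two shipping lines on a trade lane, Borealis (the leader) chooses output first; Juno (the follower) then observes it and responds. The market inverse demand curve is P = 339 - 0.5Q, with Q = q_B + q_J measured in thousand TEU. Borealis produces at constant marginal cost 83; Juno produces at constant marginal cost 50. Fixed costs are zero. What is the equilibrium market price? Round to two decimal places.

138.75

Solve by backward induction. Given q_B, the follower Juno maximises π_J = (339 - (1/2)q_B - (1/2)q_J)q_J - 50q_J.
Setting the follower's marginal profit to zero, 289 - (1/2)q_B - q_J = 0, i.e. q_J = (289 - (1/2)q_B).
The leader anticipates this reaction. Substituting into P = 339 - 0.5Q gives P = 389/2 - (1/4)q_B, so π_B = (389/2 - (1/4)q_B)q_B - 83q_B.
The leader's first-order condition 223/2 - (1/2)q_B = 0 yields q_B = 223.
Then q_J = (289 - (1/2)·223) = 355/2.
Total output Q = 801/2, so price P = 339 - (1/2)·(801/2) = 555/4.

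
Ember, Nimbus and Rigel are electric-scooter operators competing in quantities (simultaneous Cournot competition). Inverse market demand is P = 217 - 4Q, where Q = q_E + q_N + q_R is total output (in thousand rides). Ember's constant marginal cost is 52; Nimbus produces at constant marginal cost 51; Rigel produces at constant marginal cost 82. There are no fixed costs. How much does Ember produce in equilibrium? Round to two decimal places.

12.13

Ember's profit: π_E = (217 - 4Q)q_E - (52q_E). Setting ∂π_E/∂q_E = 0: 165 - 8q_E - 4(q_N + q_R) = 0.
Nimbus's profit: π_N = (217 - 4Q)q_N - (51q_N). Setting ∂π_N/∂q_N = 0: 166 - 8q_N - 4(q_E + q_R) = 0.
Rigel's first-order condition: 135 - 8q_R - 4(q_E + q_N) = 0.
Adding the 3 first-order conditions: 466 − 16Q = 0, so Q = 233/8.
Back-substituting: q_E = (165 − 233/2)/4 = 97/8, q_N = (166 − 233/2)/4 = 99/8, q_R = (135 − 233/2)/4 = 37/8.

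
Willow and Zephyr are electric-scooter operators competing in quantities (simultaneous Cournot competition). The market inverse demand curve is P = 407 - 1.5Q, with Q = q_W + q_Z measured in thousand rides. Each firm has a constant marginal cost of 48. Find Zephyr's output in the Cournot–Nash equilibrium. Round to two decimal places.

Each firm earns π_i = (407 - 1.5Q)q_i - 48q_i.
First-order condition (treating rivals' output as given): 359 - 3q_i - (3/2)q_j = 0.
With identical firms every q_j equals q_i, so q_j = q_i and 359 = (9/2)q_i, giving q_i = 718/9.

79.78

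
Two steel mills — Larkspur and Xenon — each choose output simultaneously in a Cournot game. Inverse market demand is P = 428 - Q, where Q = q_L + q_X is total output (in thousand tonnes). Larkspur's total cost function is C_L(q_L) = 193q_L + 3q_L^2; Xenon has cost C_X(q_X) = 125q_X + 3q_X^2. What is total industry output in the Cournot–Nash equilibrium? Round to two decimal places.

59.78

Larkspur's profit: π_L = (428 - Q)q_L - (193q_L + 3q_L²). Setting ∂π_L/∂q_L = 0: 235 - 8q_L - (q_X) = 0.
Xenon's profit: π_X = (428 - Q)q_X - (125q_X + 3q_X²). Setting ∂π_X/∂q_X = 0: 303 - 8q_X - (q_L) = 0.
Rearranging gives the reaction functions q_L = (235 - q_X)/8 and q_X = (303 - q_L)/8.
Solving the pair: q_L = 1577/63, q_X = 34.7460.
Total output Q = 1577/63 + 34.7460 = 538/9.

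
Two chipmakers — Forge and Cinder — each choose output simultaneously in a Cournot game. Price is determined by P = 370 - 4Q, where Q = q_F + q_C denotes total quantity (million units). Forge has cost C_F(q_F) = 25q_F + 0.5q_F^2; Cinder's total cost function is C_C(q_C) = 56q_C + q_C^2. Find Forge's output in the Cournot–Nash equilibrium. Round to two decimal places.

Forge's profit: π_F = (370 - 4Q)q_F - (25q_F + (1/2)q_F²). Setting ∂π_F/∂q_F = 0: 345 - 9q_F - 4(q_C) = 0.
Cinder's first-order condition: 314 - 10q_C - 4(q_F) = 0.
Rearranging gives the reaction functions q_F = (345 - 4q_C)/9 and q_C = (314 - 4q_F)/10.
Substituting one into the other gives q_F = 1097/37 and q_C = 723/37.

29.65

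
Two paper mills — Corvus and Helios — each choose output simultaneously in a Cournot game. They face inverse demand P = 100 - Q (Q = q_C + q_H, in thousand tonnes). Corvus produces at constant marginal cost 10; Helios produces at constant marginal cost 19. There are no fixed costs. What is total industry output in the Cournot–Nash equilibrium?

Corvus's profit: π_C = (100 - Q)q_C - (10q_C). Setting ∂π_C/∂q_C = 0: 90 - 2q_C - (q_H) = 0.
Helios's first-order condition: 81 - 2q_H - (q_C) = 0.
Best responses: q_C = (90 - q_H)/2, q_H = (81 - q_C)/2.
Substituting one into the other gives q_C = 33 and q_H = 24.
Total output Q = 33 + 24 = 57.

57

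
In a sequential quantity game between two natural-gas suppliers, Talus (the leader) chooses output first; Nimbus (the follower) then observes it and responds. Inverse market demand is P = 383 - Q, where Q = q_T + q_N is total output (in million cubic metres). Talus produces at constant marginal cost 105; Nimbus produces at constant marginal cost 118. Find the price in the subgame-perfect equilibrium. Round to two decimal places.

177.75

Solve by backward induction. Given q_T, the follower Nimbus maximises π_N = (383 - q_T - q_N)q_N - 118q_N.
Follower FOC: 265 - q_T - 2q_N = 0, so q_N(q_T) = (265 - q_T)/2.
The leader anticipates this reaction. Substituting into P = 383 - Q gives P = 501/2 - (1/2)q_T, so π_T = (501/2 - (1/2)q_T)q_T - 105q_T.
The leader's first-order condition 291/2 - q_T = 0 yields q_T = 291/2.
Then q_N = (265 - 291/2)/2 = 239/4.
Total output Q = 821/4, so price P = 383 - 821/4 = 711/4.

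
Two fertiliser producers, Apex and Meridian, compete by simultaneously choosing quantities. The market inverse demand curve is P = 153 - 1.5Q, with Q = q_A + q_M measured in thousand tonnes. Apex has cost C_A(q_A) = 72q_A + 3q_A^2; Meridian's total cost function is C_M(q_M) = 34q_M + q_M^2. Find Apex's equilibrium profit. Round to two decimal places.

126.32

Apex's profit: π_A = (153 - 1.5Q)q_A - (72q_A + 3q_A²). Setting ∂π_A/∂q_A = 0: 81 - 9q_A - (3/2)(q_M) = 0.
Meridian's first-order condition: 119 - 5q_M - (3/2)(q_A) = 0.
Rearranging gives the reaction functions q_A = (81 - (3/2)q_M)/9 and q_M = (119 - (3/2)q_A)/5.
Substituting one into the other gives q_A = 302/57 and q_M = 422/19.
Price P = 153 - (3/2)·(1568/57) = 111.7368.
Apex's profit: 111.7368·(302/57) - 72·(302/57) - 3(302/57)² = 126.3213.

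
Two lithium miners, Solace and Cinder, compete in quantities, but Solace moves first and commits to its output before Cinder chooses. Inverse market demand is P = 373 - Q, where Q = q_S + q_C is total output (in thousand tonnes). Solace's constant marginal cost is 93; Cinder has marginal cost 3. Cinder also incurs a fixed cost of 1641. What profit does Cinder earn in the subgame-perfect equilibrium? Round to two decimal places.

Solve by backward induction. Given q_S, the follower Cinder maximises π_C = (373 - q_S - q_C)q_C - 3q_C.
Setting the follower's marginal profit to zero, 370 - q_S - 2q_C = 0, i.e. q_C = (370 - q_S)/2.
Solace substitutes q_C(q_S) into its own profit: π_S = q_S(373 - q_S - (370 - q_S)/2) - 93q_S = (188 - (1/2)q_S)q_S - 93q_S.
The leader's first-order condition 95 - q_S = 0 yields q_S = 95.
Then q_C = (370 - 95)/2 = 275/2.
Price P = 373 - 465/2 = 281/2.
Cinder's profit: (281/2 - 3)·(275/2) - 1641 = 17265.2500.

17265.25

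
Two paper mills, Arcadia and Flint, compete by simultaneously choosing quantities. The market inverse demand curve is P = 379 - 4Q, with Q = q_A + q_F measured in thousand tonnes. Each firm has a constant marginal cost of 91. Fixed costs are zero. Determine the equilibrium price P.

187

A representative firm's profit is π_i = q_i(379 - 4Q) - 91q_i.
Setting ∂π_i/∂q_i = 0 with rivals' quantities fixed: 288 - 8q_i - 4q_j = 0.
By symmetry each firm produces the same amount; substituting q_j = q_i yields q_i = 288/12 = 24.
Total output Q = 48, so price P = 379 - 4·48 = 187.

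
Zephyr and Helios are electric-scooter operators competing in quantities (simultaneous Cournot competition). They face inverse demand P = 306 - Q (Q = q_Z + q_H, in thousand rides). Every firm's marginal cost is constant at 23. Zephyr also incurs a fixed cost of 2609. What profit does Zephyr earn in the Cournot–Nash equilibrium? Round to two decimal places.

Each firm earns π_i = (306 - Q)q_i - 23q_i.
Setting ∂π_i/∂q_i = 0 with rivals' quantities fixed: 283 - 2q_i - q_j = 0.
With identical firms every q_j equals q_i, so q_j = q_i and 283 = 3q_i, giving q_i = 283/3.
Price P = 306 - 566/3 = 352/3.
Zephyr's profit: (352/3 - 23)·(283/3) - 2609 = 6289.7778.

6289.78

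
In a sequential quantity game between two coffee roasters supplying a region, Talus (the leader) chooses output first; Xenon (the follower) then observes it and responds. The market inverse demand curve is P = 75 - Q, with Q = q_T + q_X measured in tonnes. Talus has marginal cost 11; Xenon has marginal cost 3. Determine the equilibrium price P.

25

Solve by backward induction. Given q_T, the follower Xenon maximises π_X = (75 - q_T - q_X)q_X - 3q_X.
Setting the follower's marginal profit to zero, 72 - q_T - 2q_X = 0, i.e. q_X = (72 - q_T)/2.
The leader anticipates this reaction. Substituting into P = 75 - Q gives P = 39 - (1/2)q_T, so π_T = (39 - (1/2)q_T)q_T - 11q_T.
The leader's first-order condition 28 - q_T = 0 yields q_T = 28.
Then q_X = (72 - 28)/2 = 22.
Total output Q = 50, so price P = 75 - 50 = 25.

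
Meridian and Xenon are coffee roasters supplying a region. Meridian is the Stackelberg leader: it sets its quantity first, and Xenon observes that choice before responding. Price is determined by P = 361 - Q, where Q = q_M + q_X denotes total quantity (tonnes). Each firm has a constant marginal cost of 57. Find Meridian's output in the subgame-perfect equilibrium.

152

The follower Xenon best-responds to any q_M: π_X = (361 - Q)q_X - 57q_X.
∂π_X/∂q_X = 304 - q_M - 2q_X = 0 gives the reaction function q_X = (304 - q_M)/2.
The leader anticipates this reaction. Substituting into P = 361 - Q gives P = 209 - (1/2)q_M, so π_M = (209 - (1/2)q_M)q_M - 57q_M.
Maximising: ∂π_M/∂q_M = 152 - q_M = 0, giving q_M = 152.
Then q_X = (304 - 152)/2 = 76.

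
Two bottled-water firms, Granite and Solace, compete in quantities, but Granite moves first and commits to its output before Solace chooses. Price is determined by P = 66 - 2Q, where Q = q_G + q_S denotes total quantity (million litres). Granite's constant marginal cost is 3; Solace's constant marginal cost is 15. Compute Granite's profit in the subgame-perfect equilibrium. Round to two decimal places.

351.56

The follower Solace best-responds to any q_G: π_S = (66 - 2Q)q_S - 15q_S.
Follower FOC: 51 - 2q_G - 4q_S = 0, so q_S(q_G) = (51 - 2q_G)/4.
The leader anticipates this reaction. Substituting into P = 66 - 2Q gives P = 81/2 - q_G, so π_G = (81/2 - q_G)q_G - 3q_G.
The leader's first-order condition 75/2 - 2q_G = 0 yields q_G = 75/4.
Then q_S = (51 - 2·(75/4))/4 = 27/8.
Price P = 66 - 2·(177/8) = 87/4.
Granite's profit: (87/4 - 3)·(75/4) = 351.5625.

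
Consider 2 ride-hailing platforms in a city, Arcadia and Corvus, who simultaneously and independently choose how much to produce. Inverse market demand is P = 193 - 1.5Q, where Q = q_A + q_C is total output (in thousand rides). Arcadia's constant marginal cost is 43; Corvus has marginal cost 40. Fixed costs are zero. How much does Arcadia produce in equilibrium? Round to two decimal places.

32.67

Arcadia's profit: π_A = (193 - 1.5Q)q_A - (43q_A). Setting ∂π_A/∂q_A = 0: 150 - 3q_A - (3/2)(q_C) = 0.
Corvus's profit: π_C = (193 - 1.5Q)q_C - (40q_C). Setting ∂π_C/∂q_C = 0: 153 - 3q_C - (3/2)(q_A) = 0.
Best responses: q_A = (150 - (3/2)q_C)/3, q_C = (153 - (3/2)q_A)/3.
Substituting one into the other gives q_A = 98/3 and q_C = 104/3.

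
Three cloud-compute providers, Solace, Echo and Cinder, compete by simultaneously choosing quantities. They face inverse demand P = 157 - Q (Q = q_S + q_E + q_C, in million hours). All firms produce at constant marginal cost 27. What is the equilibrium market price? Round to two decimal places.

A representative firm's profit is π_i = q_i(157 - Q) - 27q_i.
Setting ∂π_i/∂q_i = 0 with rivals' quantities fixed: 130 - 2q_i - Σ_{j≠i} q_j = 0.
With identical firms every q_j equals q_i, so Σ_{j≠i} q_j = 2q_i and 130 = 4q_i, giving q_i = 65/2.
Total output Q = 195/2, so price P = 157 - 195/2 = 119/2.

59.50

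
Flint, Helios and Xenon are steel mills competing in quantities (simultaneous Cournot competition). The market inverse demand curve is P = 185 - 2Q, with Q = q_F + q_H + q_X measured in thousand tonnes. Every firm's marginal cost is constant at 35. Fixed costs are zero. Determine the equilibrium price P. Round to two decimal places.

A representative firm's profit is π_i = q_i(185 - 2Q) - 35q_i.
First-order condition (treating rivals' output as given): 150 - 4q_i - 2·Σ_{j≠i} q_j = 0.
With identical firms every q_j equals q_i, so Σ_{j≠i} q_j = 2q_i and 150 = 8q_i, giving q_i = 75/4.
Total output Q = 225/4, so price P = 185 - 2·(225/4) = 145/2.

72.50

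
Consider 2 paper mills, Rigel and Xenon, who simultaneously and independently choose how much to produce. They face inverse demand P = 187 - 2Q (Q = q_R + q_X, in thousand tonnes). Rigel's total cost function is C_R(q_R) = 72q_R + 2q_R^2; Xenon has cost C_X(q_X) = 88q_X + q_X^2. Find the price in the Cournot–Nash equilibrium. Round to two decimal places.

Rigel's profit: π_R = (187 - 2Q)q_R - (72q_R + 2q_R²). Setting ∂π_R/∂q_R = 0: 115 - 8q_R - 2(q_X) = 0.
Xenon's profit: π_X = (187 - 2Q)q_X - (88q_X + q_X²). Setting ∂π_X/∂q_X = 0: 99 - 6q_X - 2(q_R) = 0.
Best responses: q_R = (115 - 2q_X)/8, q_X = (99 - 2q_R)/6.
Substituting one into the other gives q_R = 123/11 and q_X = 281/22.
Total output Q = 527/22, so price P = 187 - 2·(527/22) = 1530/11.

139.09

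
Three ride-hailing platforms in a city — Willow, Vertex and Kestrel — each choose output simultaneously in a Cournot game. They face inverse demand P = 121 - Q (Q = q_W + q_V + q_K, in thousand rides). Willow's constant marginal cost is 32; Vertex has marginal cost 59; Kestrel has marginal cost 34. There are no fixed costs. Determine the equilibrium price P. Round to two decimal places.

61.50

Willow's profit: π_W = (121 - Q)q_W - (32q_W). Setting ∂π_W/∂q_W = 0: 89 - 2q_W - (q_V + q_K) = 0.
Vertex's profit: π_V = (121 - Q)q_V - (59q_V). Setting ∂π_V/∂q_V = 0: 62 - 2q_V - (q_W + q_K) = 0.
Kestrel's first-order condition: 87 - 2q_K - (q_W + q_V) = 0.
Adding the 3 conditions: 238 − 2Q − 2Q = 0, i.e. Q = 119/2.
Back-substituting: q_W = (89 − 119/2) = 59/2, q_V = (62 − 119/2) = 5/2, q_K = (87 − 119/2) = 55/2.
Total output Q = 119/2, so price P = 121 - 119/2 = 123/2.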